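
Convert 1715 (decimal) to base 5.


Divide by 5 repeatedly:
1715 ÷ 5 = 343 remainder 0
343 ÷ 5 = 68 remainder 3
68 ÷ 5 = 13 remainder 3
13 ÷ 5 = 2 remainder 3
2 ÷ 5 = 0 remainder 2
Reading remainders bottom-up:
= 23330


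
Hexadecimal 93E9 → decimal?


Positional values:
Position 0: 9 × 16^0 = 9 × 1 = 9
Position 1: E × 16^1 = 14 × 16 = 224
Position 2: 3 × 16^2 = 3 × 256 = 768
Position 3: 9 × 16^3 = 9 × 4096 = 36864
Sum = 9 + 224 + 768 + 36864
= 37865


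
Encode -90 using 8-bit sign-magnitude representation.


Sign bit: 1 (negative)
Magnitude: 90 = 1011010
= 11011010


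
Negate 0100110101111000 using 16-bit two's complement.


Original: 0100110101111000
Step 1 - Invert all bits: 1011001010000111
Step 2 - Add 1: 1011001010000111 + 1
= 1011001010001000 (represents -19832)


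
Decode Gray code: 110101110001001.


Gray code: 110101110001001
MSB stays the same: 1
Each subsequent bit = prev_binary XOR current_gray:
  B[1] = 1 XOR 1 = 0
  B[2] = 0 XOR 0 = 0
  B[3] = 0 XOR 1 = 1
  B[4] = 1 XOR 0 = 1
  B[5] = 1 XOR 1 = 0
  B[6] = 0 XOR 1 = 1
  B[7] = 1 XOR 1 = 0
  B[8] = 0 XOR 0 = 0
  B[9] = 0 XOR 0 = 0
  B[10] = 0 XOR 0 = 0
  B[11] = 0 XOR 1 = 1
  B[12] = 1 XOR 0 = 1
  B[13] = 1 XOR 0 = 1
  B[14] = 1 XOR 1 = 0
= 100110100001110 (19726 decimal)


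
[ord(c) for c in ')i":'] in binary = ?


String: ')i":'  (4 characters)
Per-character ASCII lookup:
  ')': special character: ')' = 41 → 101001
  'i': lowercase starts at 97: 'i' = 97 + 8 = 105 → 1101001
  '"': special character: '"' = 34 → 100010
  ':': special character: ':' = 58 → 111010
= 101001 1101001 100010 111010


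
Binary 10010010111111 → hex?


Group into 4-bit nibbles: 0010010010111111
  0010 = 2
  0100 = 4
  1011 = B
  1111 = F
= 0x24BF


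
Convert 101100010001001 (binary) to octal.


Group into 3-bit groups: 101100010001001
  101 = 5
  100 = 4
  010 = 2
  001 = 1
  001 = 1
= 0o54211


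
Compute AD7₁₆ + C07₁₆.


Align and add column by column (LSB to MSB, each column mod 16 with carry):
  0AD7
+ 0C07
  ----
  col 0: 7(7) + 7(7) + 0 (carry in) = 14 → E(14), carry out 0
  col 1: D(13) + 0(0) + 0 (carry in) = 13 → D(13), carry out 0
  col 2: A(10) + C(12) + 0 (carry in) = 22 → 6(6), carry out 1
  col 3: 0(0) + 0(0) + 1 (carry in) = 1 → 1(1), carry out 0
Reading digits MSB→LSB: 16DE
Strip leading zeros: 16DE
= 0x16DE


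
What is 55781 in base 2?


Divide by 2 repeatedly:
55781 ÷ 2 = 27890 remainder 1
27890 ÷ 2 = 13945 remainder 0
13945 ÷ 2 = 6972 remainder 1
6972 ÷ 2 = 3486 remainder 0
3486 ÷ 2 = 1743 remainder 0
1743 ÷ 2 = 871 remainder 1
871 ÷ 2 = 435 remainder 1
435 ÷ 2 = 217 remainder 1
217 ÷ 2 = 108 remainder 1
108 ÷ 2 = 54 remainder 0
54 ÷ 2 = 27 remainder 0
27 ÷ 2 = 13 remainder 1
13 ÷ 2 = 6 remainder 1
6 ÷ 2 = 3 remainder 0
3 ÷ 2 = 1 remainder 1
1 ÷ 2 = 0 remainder 1
Reading remainders bottom-up:
= 1101100111100101


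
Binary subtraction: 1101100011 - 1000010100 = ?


Align and subtract column by column (LSB to MSB, borrowing when needed):
  1101100011
- 1000010100
  ----------
  col 0: (1 - 0 borrow-in) - 0 → 1 - 0 = 1, borrow out 0
  col 1: (1 - 0 borrow-in) - 0 → 1 - 0 = 1, borrow out 0
  col 2: (0 - 0 borrow-in) - 1 → borrow from next column: (0+2) - 1 = 1, borrow out 1
  col 3: (0 - 1 borrow-in) - 0 → borrow from next column: (-1+2) - 0 = 1, borrow out 1
  col 4: (0 - 1 borrow-in) - 1 → borrow from next column: (-1+2) - 1 = 0, borrow out 1
  col 5: (1 - 1 borrow-in) - 0 → 0 - 0 = 0, borrow out 0
  col 6: (1 - 0 borrow-in) - 0 → 1 - 0 = 1, borrow out 0
  col 7: (0 - 0 borrow-in) - 0 → 0 - 0 = 0, borrow out 0
  col 8: (1 - 0 borrow-in) - 0 → 1 - 0 = 1, borrow out 0
  col 9: (1 - 0 borrow-in) - 1 → 1 - 1 = 0, borrow out 0
Reading bits MSB→LSB: 0101001111
Strip leading zeros: 101001111
= 101001111


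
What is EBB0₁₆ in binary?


Each hex digit → 4 binary bits:
  E = 1110
  B = 1011
  B = 1011
  0 = 0000
Concatenate: 1110 1011 1011 0000
= 1110101110110000


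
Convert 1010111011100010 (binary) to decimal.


Positional values:
Bit 1: 1 × 2^1 = 2
Bit 5: 1 × 2^5 = 32
Bit 6: 1 × 2^6 = 64
Bit 7: 1 × 2^7 = 128
Bit 9: 1 × 2^9 = 512
Bit 10: 1 × 2^10 = 1024
Bit 11: 1 × 2^11 = 2048
Bit 13: 1 × 2^13 = 8192
Bit 15: 1 × 2^15 = 32768
Sum = 2 + 32 + 64 + 128 + 512 + 1024 + 2048 + 8192 + 32768
= 44770


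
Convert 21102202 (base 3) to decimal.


Positional values (base 3):
  2 × 3^0 = 2 × 1 = 2
  0 × 3^1 = 0 × 3 = 0
  2 × 3^2 = 2 × 9 = 18
  2 × 3^3 = 2 × 27 = 54
  0 × 3^4 = 0 × 81 = 0
  1 × 3^5 = 1 × 243 = 243
  1 × 3^6 = 1 × 729 = 729
  2 × 3^7 = 2 × 2187 = 4374
Sum = 2 + 0 + 18 + 54 + 0 + 243 + 729 + 4374
= 5420


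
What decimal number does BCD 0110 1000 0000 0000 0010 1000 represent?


Each 4-bit group → digit:
  0110 → 6
  1000 → 8
  0000 → 0
  0000 → 0
  0010 → 2
  1000 → 8
= 680028


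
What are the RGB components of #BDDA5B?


Hex: #BDDA5B
R = BD₁₆ = 189
G = DA₁₆ = 218
B = 5B₁₆ = 91
= RGB(189, 218, 91)


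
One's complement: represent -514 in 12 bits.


Original: 001000000010
Invert all bits:
  bit 0: 0 → 1
  bit 1: 0 → 1
  bit 2: 1 → 0
  bit 3: 0 → 1
  bit 4: 0 → 1
  bit 5: 0 → 1
  bit 6: 0 → 1
  bit 7: 0 → 1
  bit 8: 0 → 1
  bit 9: 0 → 1
  bit 10: 1 → 0
  bit 11: 0 → 1
= 110111111101


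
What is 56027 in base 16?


Divide by 16 repeatedly:
56027 ÷ 16 = 3501 remainder 11 (B)
3501 ÷ 16 = 218 remainder 13 (D)
218 ÷ 16 = 13 remainder 10 (A)
13 ÷ 16 = 0 remainder 13 (D)
Reading remainders bottom-up:
= 0xDADB


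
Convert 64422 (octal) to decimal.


Positional values:
Position 0: 2 × 8^0 = 2
Position 1: 2 × 8^1 = 16
Position 2: 4 × 8^2 = 256
Position 3: 4 × 8^3 = 2048
Position 4: 6 × 8^4 = 24576
Sum = 2 + 16 + 256 + 2048 + 24576
= 26898


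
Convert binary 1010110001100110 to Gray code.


Binary: 1010110001100110
Gray code: G = B XOR (B >> 1)
B >> 1 = 0101011000110011
1010110001100110 XOR 0101011000110011:
  1 XOR 0 = 1
  0 XOR 1 = 1
  1 XOR 0 = 1
  0 XOR 1 = 1
  1 XOR 0 = 1
  1 XOR 1 = 0
  0 XOR 1 = 1
  0 XOR 0 = 0
  0 XOR 0 = 0
  1 XOR 0 = 1
  1 XOR 1 = 0
  0 XOR 1 = 1
  0 XOR 0 = 0
  1 XOR 0 = 1
  1 XOR 1 = 0
  0 XOR 1 = 1
= 1111101001010101


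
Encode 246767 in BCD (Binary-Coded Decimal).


Each digit → 4-bit binary:
  2 → 0010
  4 → 0100
  6 → 0110
  7 → 0111
  6 → 0110
  7 → 0111
= 0010 0100 0110 0111 0110 0111


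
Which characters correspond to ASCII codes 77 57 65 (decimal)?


Codes (decimal): 77 57 65
Per-code ASCII lookup:
  77  (range 65-90: uppercase, 77 - 65 = 12) → 'M'
  57  (range 48-57: digits, 57 - 48 = 9) → '9'
  65  (range 65-90: uppercase, 65 - 65 = 0) → 'A'
= 'M9A'


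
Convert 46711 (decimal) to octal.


Divide by 8 repeatedly:
46711 ÷ 8 = 5838 remainder 7
5838 ÷ 8 = 729 remainder 6
729 ÷ 8 = 91 remainder 1
91 ÷ 8 = 11 remainder 3
11 ÷ 8 = 1 remainder 3
1 ÷ 8 = 0 remainder 1
Reading remainders bottom-up:
= 0o133167


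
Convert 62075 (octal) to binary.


Each octal digit → 3 binary bits:
  6 = 110
  2 = 010
  0 = 000
  7 = 111
  5 = 101
Concatenate: 110 010 000 111 101
= 110010000111101


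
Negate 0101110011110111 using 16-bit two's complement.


Original: 0101110011110111
Step 1 - Invert all bits: 1010001100001000
Step 2 - Add 1: 1010001100001000 + 1
= 1010001100001001 (represents -23799)


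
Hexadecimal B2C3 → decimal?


Positional values:
Position 0: 3 × 16^0 = 3 × 1 = 3
Position 1: C × 16^1 = 12 × 16 = 192
Position 2: 2 × 16^2 = 2 × 256 = 512
Position 3: B × 16^3 = 11 × 4096 = 45056
Sum = 3 + 192 + 512 + 45056
= 45763


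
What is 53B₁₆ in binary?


Each hex digit → 4 binary bits:
  5 = 0101
  3 = 0011
  B = 1011
Concatenate: 0101 0011 1011
= 010100111011


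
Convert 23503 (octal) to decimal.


Positional values:
Position 0: 3 × 8^0 = 3
Position 1: 0 × 8^1 = 0
Position 2: 5 × 8^2 = 320
Position 3: 3 × 8^3 = 1536
Position 4: 2 × 8^4 = 8192
Sum = 3 + 0 + 320 + 1536 + 8192
= 10051


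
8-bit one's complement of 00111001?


Original: 00111001
Invert all bits:
  bit 0: 0 → 1
  bit 1: 0 → 1
  bit 2: 1 → 0
  bit 3: 1 → 0
  bit 4: 1 → 0
  bit 5: 0 → 1
  bit 6: 0 → 1
  bit 7: 1 → 0
= 11000110


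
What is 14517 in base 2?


Divide by 2 repeatedly:
14517 ÷ 2 = 7258 remainder 1
7258 ÷ 2 = 3629 remainder 0
3629 ÷ 2 = 1814 remainder 1
1814 ÷ 2 = 907 remainder 0
907 ÷ 2 = 453 remainder 1
453 ÷ 2 = 226 remainder 1
226 ÷ 2 = 113 remainder 0
113 ÷ 2 = 56 remainder 1
56 ÷ 2 = 28 remainder 0
28 ÷ 2 = 14 remainder 0
14 ÷ 2 = 7 remainder 0
7 ÷ 2 = 3 remainder 1
3 ÷ 2 = 1 remainder 1
1 ÷ 2 = 0 remainder 1
Reading remainders bottom-up:
= 11100010110101


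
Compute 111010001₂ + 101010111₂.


Align and add column by column (LSB to MSB, carry propagating):
  0111010001
+ 0101010111
  ----------
  col 0: 1 + 1 + 0 (carry in) = 2 → bit 0, carry out 1
  col 1: 0 + 1 + 1 (carry in) = 2 → bit 0, carry out 1
  col 2: 0 + 1 + 1 (carry in) = 2 → bit 0, carry out 1
  col 3: 0 + 0 + 1 (carry in) = 1 → bit 1, carry out 0
  col 4: 1 + 1 + 0 (carry in) = 2 → bit 0, carry out 1
  col 5: 0 + 0 + 1 (carry in) = 1 → bit 1, carry out 0
  col 6: 1 + 1 + 0 (carry in) = 2 → bit 0, carry out 1
  col 7: 1 + 0 + 1 (carry in) = 2 → bit 0, carry out 1
  col 8: 1 + 1 + 1 (carry in) = 3 → bit 1, carry out 1
  col 9: 0 + 0 + 1 (carry in) = 1 → bit 1, carry out 0
Reading bits MSB→LSB: 1100101000
Strip leading zeros: 1100101000
= 1100101000


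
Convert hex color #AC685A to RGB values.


Hex: #AC685A
R = AC₁₆ = 172
G = 68₁₆ = 104
B = 5A₁₆ = 90
= RGB(172, 104, 90)


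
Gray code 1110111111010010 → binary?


Gray code: 1110111111010010
MSB stays the same: 1
Each subsequent bit = prev_binary XOR current_gray:
  B[1] = 1 XOR 1 = 0
  B[2] = 0 XOR 1 = 1
  B[3] = 1 XOR 0 = 1
  B[4] = 1 XOR 1 = 0
  B[5] = 0 XOR 1 = 1
  B[6] = 1 XOR 1 = 0
  B[7] = 0 XOR 1 = 1
  B[8] = 1 XOR 1 = 0
  B[9] = 0 XOR 1 = 1
  B[10] = 1 XOR 0 = 1
  B[11] = 1 XOR 1 = 0
  B[12] = 0 XOR 0 = 0
  B[13] = 0 XOR 0 = 0
  B[14] = 0 XOR 1 = 1
  B[15] = 1 XOR 0 = 1
= 1011010101100011 (46435 decimal)


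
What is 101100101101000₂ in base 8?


Group into 3-bit groups: 101100101101000
  101 = 5
  100 = 4
  101 = 5
  101 = 5
  000 = 0
= 0o54550


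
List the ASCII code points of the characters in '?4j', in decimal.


String: '?4j'  (3 characters)
Per-character ASCII lookup:
  '?': special character: '?' = 63
  '4': digits start at 48: '4' = 48 + 4 = 52
  'j': lowercase starts at 97: 'j' = 97 + 9 = 106
= 63 52 106


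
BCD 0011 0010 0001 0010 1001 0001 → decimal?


Each 4-bit group → digit:
  0011 → 3
  0010 → 2
  0001 → 1
  0010 → 2
  1001 → 9
  0001 → 1
= 321291


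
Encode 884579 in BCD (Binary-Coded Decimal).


Each digit → 4-bit binary:
  8 → 1000
  8 → 1000
  4 → 0100
  5 → 0101
  7 → 0111
  9 → 1001
= 1000 1000 0100 0101 0111 1001


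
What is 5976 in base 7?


Divide by 7 repeatedly:
5976 ÷ 7 = 853 remainder 5
853 ÷ 7 = 121 remainder 6
121 ÷ 7 = 17 remainder 2
17 ÷ 7 = 2 remainder 3
2 ÷ 7 = 0 remainder 2
Reading remainders bottom-up:
= 23265


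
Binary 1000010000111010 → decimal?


Positional values:
Bit 1: 1 × 2^1 = 2
Bit 3: 1 × 2^3 = 8
Bit 4: 1 × 2^4 = 16
Bit 5: 1 × 2^5 = 32
Bit 10: 1 × 2^10 = 1024
Bit 15: 1 × 2^15 = 32768
Sum = 2 + 8 + 16 + 32 + 1024 + 32768
= 33850


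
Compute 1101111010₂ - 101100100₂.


Align and subtract column by column (LSB to MSB, borrowing when needed):
  1101111010
- 0101100100
  ----------
  col 0: (0 - 0 borrow-in) - 0 → 0 - 0 = 0, borrow out 0
  col 1: (1 - 0 borrow-in) - 0 → 1 - 0 = 1, borrow out 0
  col 2: (0 - 0 borrow-in) - 1 → borrow from next column: (0+2) - 1 = 1, borrow out 1
  col 3: (1 - 1 borrow-in) - 0 → 0 - 0 = 0, borrow out 0
  col 4: (1 - 0 borrow-in) - 0 → 1 - 0 = 1, borrow out 0
  col 5: (1 - 0 borrow-in) - 1 → 1 - 1 = 0, borrow out 0
  col 6: (1 - 0 borrow-in) - 1 → 1 - 1 = 0, borrow out 0
  col 7: (0 - 0 borrow-in) - 0 → 0 - 0 = 0, borrow out 0
  col 8: (1 - 0 borrow-in) - 1 → 1 - 1 = 0, borrow out 0
  col 9: (1 - 0 borrow-in) - 0 → 1 - 0 = 1, borrow out 0
Reading bits MSB→LSB: 1000010110
Strip leading zeros: 1000010110
= 1000010110


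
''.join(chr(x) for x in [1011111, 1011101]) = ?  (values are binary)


Codes (binary): 1011111 1011101
Per-code ASCII lookup:
  1011111 = 95  (special character) → '_'
  1011101 = 93  (special character) → ']'
= '_]'


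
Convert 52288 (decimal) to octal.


Divide by 8 repeatedly:
52288 ÷ 8 = 6536 remainder 0
6536 ÷ 8 = 817 remainder 0
817 ÷ 8 = 102 remainder 1
102 ÷ 8 = 12 remainder 6
12 ÷ 8 = 1 remainder 4
1 ÷ 8 = 0 remainder 1
Reading remainders bottom-up:
= 0o146100


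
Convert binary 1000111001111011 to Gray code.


Binary: 1000111001111011
Gray code: G = B XOR (B >> 1)
B >> 1 = 0100011100111101
1000111001111011 XOR 0100011100111101:
  1 XOR 0 = 1
  0 XOR 1 = 1
  0 XOR 0 = 0
  0 XOR 0 = 0
  1 XOR 0 = 1
  1 XOR 1 = 0
  1 XOR 1 = 0
  0 XOR 1 = 1
  0 XOR 0 = 0
  1 XOR 0 = 1
  1 XOR 1 = 0
  1 XOR 1 = 0
  1 XOR 1 = 0
  0 XOR 1 = 1
  1 XOR 0 = 1
  1 XOR 1 = 0
= 1100100101000110


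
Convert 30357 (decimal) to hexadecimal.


Divide by 16 repeatedly:
30357 ÷ 16 = 1897 remainder 5 (5)
1897 ÷ 16 = 118 remainder 9 (9)
118 ÷ 16 = 7 remainder 6 (6)
7 ÷ 16 = 0 remainder 7 (7)
Reading remainders bottom-up:
= 0x7695


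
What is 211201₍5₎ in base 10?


Positional values (base 5):
  1 × 5^0 = 1 × 1 = 1
  0 × 5^1 = 0 × 5 = 0
  2 × 5^2 = 2 × 25 = 50
  1 × 5^3 = 1 × 125 = 125
  1 × 5^4 = 1 × 625 = 625
  2 × 5^5 = 2 × 3125 = 6250
Sum = 1 + 0 + 50 + 125 + 625 + 6250
= 7051


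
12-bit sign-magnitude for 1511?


Sign bit: 0 (positive)
Magnitude: 1511 = 10111100111
= 010111100111


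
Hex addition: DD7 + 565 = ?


Align and add column by column (LSB to MSB, each column mod 16 with carry):
  0DD7
+ 0565
  ----
  col 0: 7(7) + 5(5) + 0 (carry in) = 12 → C(12), carry out 0
  col 1: D(13) + 6(6) + 0 (carry in) = 19 → 3(3), carry out 1
  col 2: D(13) + 5(5) + 1 (carry in) = 19 → 3(3), carry out 1
  col 3: 0(0) + 0(0) + 1 (carry in) = 1 → 1(1), carry out 0
Reading digits MSB→LSB: 133C
Strip leading zeros: 133C
= 0x133C


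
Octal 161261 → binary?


Each octal digit → 3 binary bits:
  1 = 001
  6 = 110
  1 = 001
  2 = 010
  6 = 110
  1 = 001
Concatenate: 001 110 001 010 110 001
= 001110001010110001


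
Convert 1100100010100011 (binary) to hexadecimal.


Group into 4-bit nibbles: 1100100010100011
  1100 = C
  1000 = 8
  1010 = A
  0011 = 3
= 0xC8A3


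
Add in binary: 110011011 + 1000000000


Align and add column by column (LSB to MSB, carry propagating):
  00110011011
+ 01000000000
  -----------
  col 0: 1 + 0 + 0 (carry in) = 1 → bit 1, carry out 0
  col 1: 1 + 0 + 0 (carry in) = 1 → bit 1, carry out 0
  col 2: 0 + 0 + 0 (carry in) = 0 → bit 0, carry out 0
  col 3: 1 + 0 + 0 (carry in) = 1 → bit 1, carry out 0
  col 4: 1 + 0 + 0 (carry in) = 1 → bit 1, carry out 0
  col 5: 0 + 0 + 0 (carry in) = 0 → bit 0, carry out 0
  col 6: 0 + 0 + 0 (carry in) = 0 → bit 0, carry out 0
  col 7: 1 + 0 + 0 (carry in) = 1 → bit 1, carry out 0
  col 8: 1 + 0 + 0 (carry in) = 1 → bit 1, carry out 0
  col 9: 0 + 1 + 0 (carry in) = 1 → bit 1, carry out 0
  col 10: 0 + 0 + 0 (carry in) = 0 → bit 0, carry out 0
Reading bits MSB→LSB: 01110011011
Strip leading zeros: 1110011011
= 1110011011


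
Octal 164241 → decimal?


Positional values:
Position 0: 1 × 8^0 = 1
Position 1: 4 × 8^1 = 32
Position 2: 2 × 8^2 = 128
Position 3: 4 × 8^3 = 2048
Position 4: 6 × 8^4 = 24576
Position 5: 1 × 8^5 = 32768
Sum = 1 + 32 + 128 + 2048 + 24576 + 32768
= 59553


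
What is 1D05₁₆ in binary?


Each hex digit → 4 binary bits:
  1 = 0001
  D = 1101
  0 = 0000
  5 = 0101
Concatenate: 0001 1101 0000 0101
= 0001110100000101


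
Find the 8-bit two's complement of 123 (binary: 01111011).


Original: 01111011
Step 1 - Invert all bits: 10000100
Step 2 - Add 1: 10000100 + 1
= 10000101 (represents -123)


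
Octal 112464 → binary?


Each octal digit → 3 binary bits:
  1 = 001
  1 = 001
  2 = 010
  4 = 100
  6 = 110
  4 = 100
Concatenate: 001 001 010 100 110 100
= 001001010100110100


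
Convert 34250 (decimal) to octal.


Divide by 8 repeatedly:
34250 ÷ 8 = 4281 remainder 2
4281 ÷ 8 = 535 remainder 1
535 ÷ 8 = 66 remainder 7
66 ÷ 8 = 8 remainder 2
8 ÷ 8 = 1 remainder 0
1 ÷ 8 = 0 remainder 1
Reading remainders bottom-up:
= 0o102712


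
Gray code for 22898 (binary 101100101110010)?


Binary: 101100101110010
Gray code: G = B XOR (B >> 1)
B >> 1 = 010110010111001
101100101110010 XOR 010110010111001:
  1 XOR 0 = 1
  0 XOR 1 = 1
  1 XOR 0 = 1
  1 XOR 1 = 0
  0 XOR 1 = 1
  0 XOR 0 = 0
  1 XOR 0 = 1
  0 XOR 1 = 1
  1 XOR 0 = 1
  1 XOR 1 = 0
  1 XOR 1 = 0
  0 XOR 1 = 1
  0 XOR 0 = 0
  1 XOR 0 = 1
  0 XOR 1 = 1
= 111010111001011


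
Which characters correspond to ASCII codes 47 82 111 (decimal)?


Codes (decimal): 47 82 111
Per-code ASCII lookup:
  47  (special character) → '/'
  82  (range 65-90: uppercase, 82 - 65 = 17) → 'R'
  111  (range 97-122: lowercase, 111 - 97 = 14) → 'o'
= '/Ro'


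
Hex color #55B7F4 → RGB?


Hex: #55B7F4
R = 55₁₆ = 85
G = B7₁₆ = 183
B = F4₁₆ = 244
= RGB(85, 183, 244)


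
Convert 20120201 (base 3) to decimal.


Positional values (base 3):
  1 × 3^0 = 1 × 1 = 1
  0 × 3^1 = 0 × 3 = 0
  2 × 3^2 = 2 × 9 = 18
  0 × 3^3 = 0 × 27 = 0
  2 × 3^4 = 2 × 81 = 162
  1 × 3^5 = 1 × 243 = 243
  0 × 3^6 = 0 × 729 = 0
  2 × 3^7 = 2 × 2187 = 4374
Sum = 1 + 0 + 18 + 0 + 162 + 243 + 0 + 4374
= 4798


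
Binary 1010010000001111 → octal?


Group into 3-bit groups: 001010010000001111
  001 = 1
  010 = 2
  010 = 2
  000 = 0
  001 = 1
  111 = 7
= 0o122017


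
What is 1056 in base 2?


Divide by 2 repeatedly:
1056 ÷ 2 = 528 remainder 0
528 ÷ 2 = 264 remainder 0
264 ÷ 2 = 132 remainder 0
132 ÷ 2 = 66 remainder 0
66 ÷ 2 = 33 remainder 0
33 ÷ 2 = 16 remainder 1
16 ÷ 2 = 8 remainder 0
8 ÷ 2 = 4 remainder 0
4 ÷ 2 = 2 remainder 0
2 ÷ 2 = 1 remainder 0
1 ÷ 2 = 0 remainder 1
Reading remainders bottom-up:
= 10000100000


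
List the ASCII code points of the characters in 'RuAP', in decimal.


String: 'RuAP'  (4 characters)
Per-character ASCII lookup:
  'R': uppercase starts at 65: 'R' = 65 + 17 = 82
  'u': lowercase starts at 97: 'u' = 97 + 20 = 117
  'A': uppercase starts at 65: 'A' = 65 + 0 = 65
  'P': uppercase starts at 65: 'P' = 65 + 15 = 80
= 82 117 65 80


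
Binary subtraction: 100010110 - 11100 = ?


Align and subtract column by column (LSB to MSB, borrowing when needed):
  100010110
- 000011100
  ---------
  col 0: (0 - 0 borrow-in) - 0 → 0 - 0 = 0, borrow out 0
  col 1: (1 - 0 borrow-in) - 0 → 1 - 0 = 1, borrow out 0
  col 2: (1 - 0 borrow-in) - 1 → 1 - 1 = 0, borrow out 0
  col 3: (0 - 0 borrow-in) - 1 → borrow from next column: (0+2) - 1 = 1, borrow out 1
  col 4: (1 - 1 borrow-in) - 1 → borrow from next column: (0+2) - 1 = 1, borrow out 1
  col 5: (0 - 1 borrow-in) - 0 → borrow from next column: (-1+2) - 0 = 1, borrow out 1
  col 6: (0 - 1 borrow-in) - 0 → borrow from next column: (-1+2) - 0 = 1, borrow out 1
  col 7: (0 - 1 borrow-in) - 0 → borrow from next column: (-1+2) - 0 = 1, borrow out 1
  col 8: (1 - 1 borrow-in) - 0 → 0 - 0 = 0, borrow out 0
Reading bits MSB→LSB: 011111010
Strip leading zeros: 11111010
= 11111010


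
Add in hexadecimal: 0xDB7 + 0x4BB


Align and add column by column (LSB to MSB, each column mod 16 with carry):
  0DB7
+ 04BB
  ----
  col 0: 7(7) + B(11) + 0 (carry in) = 18 → 2(2), carry out 1
  col 1: B(11) + B(11) + 1 (carry in) = 23 → 7(7), carry out 1
  col 2: D(13) + 4(4) + 1 (carry in) = 18 → 2(2), carry out 1
  col 3: 0(0) + 0(0) + 1 (carry in) = 1 → 1(1), carry out 0
Reading digits MSB→LSB: 1272
Strip leading zeros: 1272
= 0x1272


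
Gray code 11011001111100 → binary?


Gray code: 11011001111100
MSB stays the same: 1
Each subsequent bit = prev_binary XOR current_gray:
  B[1] = 1 XOR 1 = 0
  B[2] = 0 XOR 0 = 0
  B[3] = 0 XOR 1 = 1
  B[4] = 1 XOR 1 = 0
  B[5] = 0 XOR 0 = 0
  B[6] = 0 XOR 0 = 0
  B[7] = 0 XOR 1 = 1
  B[8] = 1 XOR 1 = 0
  B[9] = 0 XOR 1 = 1
  B[10] = 1 XOR 1 = 0
  B[11] = 0 XOR 1 = 1
  B[12] = 1 XOR 0 = 1
  B[13] = 1 XOR 0 = 1
= 10010001010111 (9303 decimal)


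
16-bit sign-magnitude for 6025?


Sign bit: 0 (positive)
Magnitude: 6025 = 001011110001001
= 0001011110001001


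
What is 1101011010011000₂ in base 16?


Group into 4-bit nibbles: 1101011010011000
  1101 = D
  0110 = 6
  1001 = 9
  1000 = 8
= 0xD698


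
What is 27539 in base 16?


Divide by 16 repeatedly:
27539 ÷ 16 = 1721 remainder 3 (3)
1721 ÷ 16 = 107 remainder 9 (9)
107 ÷ 16 = 6 remainder 11 (B)
6 ÷ 16 = 0 remainder 6 (6)
Reading remainders bottom-up:
= 0x6B93


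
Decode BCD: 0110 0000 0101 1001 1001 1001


Each 4-bit group → digit:
  0110 → 6
  0000 → 0
  0101 → 5
  1001 → 9
  1001 → 9
  1001 → 9
= 605999


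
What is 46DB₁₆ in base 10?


Positional values:
Position 0: B × 16^0 = 11 × 1 = 11
Position 1: D × 16^1 = 13 × 16 = 208
Position 2: 6 × 16^2 = 6 × 256 = 1536
Position 3: 4 × 16^3 = 4 × 4096 = 16384
Sum = 11 + 208 + 1536 + 16384
= 18139


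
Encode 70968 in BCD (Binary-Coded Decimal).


Each digit → 4-bit binary:
  7 → 0111
  0 → 0000
  9 → 1001
  6 → 0110
  8 → 1000
= 0111 0000 1001 0110 1000


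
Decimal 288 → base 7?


Divide by 7 repeatedly:
288 ÷ 7 = 41 remainder 1
41 ÷ 7 = 5 remainder 6
5 ÷ 7 = 0 remainder 5
Reading remainders bottom-up:
= 561


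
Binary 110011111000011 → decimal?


Positional values:
Bit 0: 1 × 2^0 = 1
Bit 1: 1 × 2^1 = 2
Bit 6: 1 × 2^6 = 64
Bit 7: 1 × 2^7 = 128
Bit 8: 1 × 2^8 = 256
Bit 9: 1 × 2^9 = 512
Bit 10: 1 × 2^10 = 1024
Bit 13: 1 × 2^13 = 8192
Bit 14: 1 × 2^14 = 16384
Sum = 1 + 2 + 64 + 128 + 256 + 512 + 1024 + 8192 + 16384
= 26563


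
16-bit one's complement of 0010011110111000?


Original: 0010011110111000
Invert all bits:
  bit 0: 0 → 1
  bit 1: 0 → 1
  bit 2: 1 → 0
  bit 3: 0 → 1
  bit 4: 0 → 1
  bit 5: 1 → 0
  bit 6: 1 → 0
  bit 7: 1 → 0
  bit 8: 1 → 0
  bit 9: 0 → 1
  bit 10: 1 → 0
  bit 11: 1 → 0
  bit 12: 1 → 0
  bit 13: 0 → 1
  bit 14: 0 → 1
  bit 15: 0 → 1
= 1101100001000111


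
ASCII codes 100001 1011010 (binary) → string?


Codes (binary): 100001 1011010
Per-code ASCII lookup:
  100001 = 33  (special character) → '!'
  1011010 = 90  (range 65-90: uppercase, 90 - 65 = 25) → 'Z'
= '!Z'


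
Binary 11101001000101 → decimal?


Positional values:
Bit 0: 1 × 2^0 = 1
Bit 2: 1 × 2^2 = 4
Bit 6: 1 × 2^6 = 64
Bit 9: 1 × 2^9 = 512
Bit 11: 1 × 2^11 = 2048
Bit 12: 1 × 2^12 = 4096
Bit 13: 1 × 2^13 = 8192
Sum = 1 + 4 + 64 + 512 + 2048 + 4096 + 8192
= 14917


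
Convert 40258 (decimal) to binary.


Divide by 2 repeatedly:
40258 ÷ 2 = 20129 remainder 0
20129 ÷ 2 = 10064 remainder 1
10064 ÷ 2 = 5032 remainder 0
5032 ÷ 2 = 2516 remainder 0
2516 ÷ 2 = 1258 remainder 0
1258 ÷ 2 = 629 remainder 0
629 ÷ 2 = 314 remainder 1
314 ÷ 2 = 157 remainder 0
157 ÷ 2 = 78 remainder 1
78 ÷ 2 = 39 remainder 0
39 ÷ 2 = 19 remainder 1
19 ÷ 2 = 9 remainder 1
9 ÷ 2 = 4 remainder 1
4 ÷ 2 = 2 remainder 0
2 ÷ 2 = 1 remainder 0
1 ÷ 2 = 0 remainder 1
Reading remainders bottom-up:
= 1001110101000010


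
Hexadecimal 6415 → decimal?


Positional values:
Position 0: 5 × 16^0 = 5 × 1 = 5
Position 1: 1 × 16^1 = 1 × 16 = 16
Position 2: 4 × 16^2 = 4 × 256 = 1024
Position 3: 6 × 16^3 = 6 × 4096 = 24576
Sum = 5 + 16 + 1024 + 24576
= 25621


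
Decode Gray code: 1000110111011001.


Gray code: 1000110111011001
MSB stays the same: 1
Each subsequent bit = prev_binary XOR current_gray:
  B[1] = 1 XOR 0 = 1
  B[2] = 1 XOR 0 = 1
  B[3] = 1 XOR 0 = 1
  B[4] = 1 XOR 1 = 0
  B[5] = 0 XOR 1 = 1
  B[6] = 1 XOR 0 = 1
  B[7] = 1 XOR 1 = 0
  B[8] = 0 XOR 1 = 1
  B[9] = 1 XOR 1 = 0
  B[10] = 0 XOR 0 = 0
  B[11] = 0 XOR 1 = 1
  B[12] = 1 XOR 1 = 0
  B[13] = 0 XOR 0 = 0
  B[14] = 0 XOR 0 = 0
  B[15] = 0 XOR 1 = 1
= 1111011010010001 (63121 decimal)


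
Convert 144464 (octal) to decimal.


Positional values:
Position 0: 4 × 8^0 = 4
Position 1: 6 × 8^1 = 48
Position 2: 4 × 8^2 = 256
Position 3: 4 × 8^3 = 2048
Position 4: 4 × 8^4 = 16384
Position 5: 1 × 8^5 = 32768
Sum = 4 + 48 + 256 + 2048 + 16384 + 32768
= 51508


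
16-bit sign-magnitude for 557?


Sign bit: 0 (positive)
Magnitude: 557 = 000001000101101
= 0000001000101101


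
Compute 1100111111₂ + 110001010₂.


Align and add column by column (LSB to MSB, carry propagating):
  01100111111
+ 00110001010
  -----------
  col 0: 1 + 0 + 0 (carry in) = 1 → bit 1, carry out 0
  col 1: 1 + 1 + 0 (carry in) = 2 → bit 0, carry out 1
  col 2: 1 + 0 + 1 (carry in) = 2 → bit 0, carry out 1
  col 3: 1 + 1 + 1 (carry in) = 3 → bit 1, carry out 1
  col 4: 1 + 0 + 1 (carry in) = 2 → bit 0, carry out 1
  col 5: 1 + 0 + 1 (carry in) = 2 → bit 0, carry out 1
  col 6: 0 + 0 + 1 (carry in) = 1 → bit 1, carry out 0
  col 7: 0 + 1 + 0 (carry in) = 1 → bit 1, carry out 0
  col 8: 1 + 1 + 0 (carry in) = 2 → bit 0, carry out 1
  col 9: 1 + 0 + 1 (carry in) = 2 → bit 0, carry out 1
  col 10: 0 + 0 + 1 (carry in) = 1 → bit 1, carry out 0
Reading bits MSB→LSB: 10011001001
Strip leading zeros: 10011001001
= 10011001001


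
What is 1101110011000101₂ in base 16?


Group into 4-bit nibbles: 1101110011000101
  1101 = D
  1100 = C
  1100 = C
  0101 = 5
= 0xDCC5


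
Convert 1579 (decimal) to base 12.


Divide by 12 repeatedly:
1579 ÷ 12 = 131 remainder 7
131 ÷ 12 = 10 remainder 11
10 ÷ 12 = 0 remainder 10
Reading remainders bottom-up:
= AB7


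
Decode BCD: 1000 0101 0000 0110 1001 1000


Each 4-bit group → digit:
  1000 → 8
  0101 → 5
  0000 → 0
  0110 → 6
  1001 → 9
  1000 → 8
= 850698


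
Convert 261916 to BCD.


Each digit → 4-bit binary:
  2 → 0010
  6 → 0110
  1 → 0001
  9 → 1001
  1 → 0001
  6 → 0110
= 0010 0110 0001 1001 0001 0110


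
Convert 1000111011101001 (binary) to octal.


Group into 3-bit groups: 001000111011101001
  001 = 1
  000 = 0
  111 = 7
  011 = 3
  101 = 5
  001 = 1
= 0o107351


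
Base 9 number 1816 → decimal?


Positional values (base 9):
  6 × 9^0 = 6 × 1 = 6
  1 × 9^1 = 1 × 9 = 9
  8 × 9^2 = 8 × 81 = 648
  1 × 9^3 = 1 × 729 = 729
Sum = 6 + 9 + 648 + 729
= 1392


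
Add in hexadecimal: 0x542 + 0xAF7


Align and add column by column (LSB to MSB, each column mod 16 with carry):
  0542
+ 0AF7
  ----
  col 0: 2(2) + 7(7) + 0 (carry in) = 9 → 9(9), carry out 0
  col 1: 4(4) + F(15) + 0 (carry in) = 19 → 3(3), carry out 1
  col 2: 5(5) + A(10) + 1 (carry in) = 16 → 0(0), carry out 1
  col 3: 0(0) + 0(0) + 1 (carry in) = 1 → 1(1), carry out 0
Reading digits MSB→LSB: 1039
Strip leading zeros: 1039
= 0x1039


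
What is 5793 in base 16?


Divide by 16 repeatedly:
5793 ÷ 16 = 362 remainder 1 (1)
362 ÷ 16 = 22 remainder 10 (A)
22 ÷ 16 = 1 remainder 6 (6)
1 ÷ 16 = 0 remainder 1 (1)
Reading remainders bottom-up:
= 0x16A1


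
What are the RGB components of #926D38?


Hex: #926D38
R = 92₁₆ = 146
G = 6D₁₆ = 109
B = 38₁₆ = 56
= RGB(146, 109, 56)


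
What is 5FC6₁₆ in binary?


Each hex digit → 4 binary bits:
  5 = 0101
  F = 1111
  C = 1100
  6 = 0110
Concatenate: 0101 1111 1100 0110
= 0101111111000110


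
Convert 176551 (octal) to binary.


Each octal digit → 3 binary bits:
  1 = 001
  7 = 111
  6 = 110
  5 = 101
  5 = 101
  1 = 001
Concatenate: 001 111 110 101 101 001
= 001111110101101001


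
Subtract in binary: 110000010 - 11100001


Align and subtract column by column (LSB to MSB, borrowing when needed):
  110000010
- 011100001
  ---------
  col 0: (0 - 0 borrow-in) - 1 → borrow from next column: (0+2) - 1 = 1, borrow out 1
  col 1: (1 - 1 borrow-in) - 0 → 0 - 0 = 0, borrow out 0
  col 2: (0 - 0 borrow-in) - 0 → 0 - 0 = 0, borrow out 0
  col 3: (0 - 0 borrow-in) - 0 → 0 - 0 = 0, borrow out 0
  col 4: (0 - 0 borrow-in) - 0 → 0 - 0 = 0, borrow out 0
  col 5: (0 - 0 borrow-in) - 1 → borrow from next column: (0+2) - 1 = 1, borrow out 1
  col 6: (0 - 1 borrow-in) - 1 → borrow from next column: (-1+2) - 1 = 0, borrow out 1
  col 7: (1 - 1 borrow-in) - 1 → borrow from next column: (0+2) - 1 = 1, borrow out 1
  col 8: (1 - 1 borrow-in) - 0 → 0 - 0 = 0, borrow out 0
Reading bits MSB→LSB: 010100001
Strip leading zeros: 10100001
= 10100001


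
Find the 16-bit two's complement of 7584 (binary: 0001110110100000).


Original: 0001110110100000
Step 1 - Invert all bits: 1110001001011111
Step 2 - Add 1: 1110001001011111 + 1
= 1110001001100000 (represents -7584)


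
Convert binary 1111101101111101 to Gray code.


Binary: 1111101101111101
Gray code: G = B XOR (B >> 1)
B >> 1 = 0111110110111110
1111101101111101 XOR 0111110110111110:
  1 XOR 0 = 1
  1 XOR 1 = 0
  1 XOR 1 = 0
  1 XOR 1 = 0
  1 XOR 1 = 0
  0 XOR 1 = 1
  1 XOR 0 = 1
  1 XOR 1 = 0
  0 XOR 1 = 1
  1 XOR 0 = 1
  1 XOR 1 = 0
  1 XOR 1 = 0
  1 XOR 1 = 0
  1 XOR 1 = 0
  0 XOR 1 = 1
  1 XOR 0 = 1
= 1000011011000011


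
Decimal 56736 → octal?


Divide by 8 repeatedly:
56736 ÷ 8 = 7092 remainder 0
7092 ÷ 8 = 886 remainder 4
886 ÷ 8 = 110 remainder 6
110 ÷ 8 = 13 remainder 6
13 ÷ 8 = 1 remainder 5
1 ÷ 8 = 0 remainder 1
Reading remainders bottom-up:
= 0o156640


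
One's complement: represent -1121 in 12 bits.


Original: 010001100001
Invert all bits:
  bit 0: 0 → 1
  bit 1: 1 → 0
  bit 2: 0 → 1
  bit 3: 0 → 1
  bit 4: 0 → 1
  bit 5: 1 → 0
  bit 6: 1 → 0
  bit 7: 0 → 1
  bit 8: 0 → 1
  bit 9: 0 → 1
  bit 10: 0 → 1
  bit 11: 1 → 0
= 101110011110


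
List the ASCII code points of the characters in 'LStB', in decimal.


String: 'LStB'  (4 characters)
Per-character ASCII lookup:
  'L': uppercase starts at 65: 'L' = 65 + 11 = 76
  'S': uppercase starts at 65: 'S' = 65 + 18 = 83
  't': lowercase starts at 97: 't' = 97 + 19 = 116
  'B': uppercase starts at 65: 'B' = 65 + 1 = 66
= 76 83 116 66


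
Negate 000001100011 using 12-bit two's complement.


Original: 000001100011
Step 1 - Invert all bits: 111110011100
Step 2 - Add 1: 111110011100 + 1
= 111110011101 (represents -99)


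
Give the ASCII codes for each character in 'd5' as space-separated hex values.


String: 'd5'  (2 characters)
Per-character ASCII lookup:
  'd': lowercase starts at 97: 'd' = 97 + 3 = 100 → 0x64
  '5': digits start at 48: '5' = 48 + 5 = 53 → 0x35
= 0x64 0x35


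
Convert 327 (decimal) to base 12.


Divide by 12 repeatedly:
327 ÷ 12 = 27 remainder 3
27 ÷ 12 = 2 remainder 3
2 ÷ 12 = 0 remainder 2
Reading remainders bottom-up:
= 233


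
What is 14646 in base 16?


Divide by 16 repeatedly:
14646 ÷ 16 = 915 remainder 6 (6)
915 ÷ 16 = 57 remainder 3 (3)
57 ÷ 16 = 3 remainder 9 (9)
3 ÷ 16 = 0 remainder 3 (3)
Reading remainders bottom-up:
= 0x3936


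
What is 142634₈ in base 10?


Positional values:
Position 0: 4 × 8^0 = 4
Position 1: 3 × 8^1 = 24
Position 2: 6 × 8^2 = 384
Position 3: 2 × 8^3 = 1024
Position 4: 4 × 8^4 = 16384
Position 5: 1 × 8^5 = 32768
Sum = 4 + 24 + 384 + 1024 + 16384 + 32768
= 50588


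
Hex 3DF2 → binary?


Each hex digit → 4 binary bits:
  3 = 0011
  D = 1101
  F = 1111
  2 = 0010
Concatenate: 0011 1101 1111 0010
= 0011110111110010


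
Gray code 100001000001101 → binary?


Gray code: 100001000001101
MSB stays the same: 1
Each subsequent bit = prev_binary XOR current_gray:
  B[1] = 1 XOR 0 = 1
  B[2] = 1 XOR 0 = 1
  B[3] = 1 XOR 0 = 1
  B[4] = 1 XOR 0 = 1
  B[5] = 1 XOR 1 = 0
  B[6] = 0 XOR 0 = 0
  B[7] = 0 XOR 0 = 0
  B[8] = 0 XOR 0 = 0
  B[9] = 0 XOR 0 = 0
  B[10] = 0 XOR 0 = 0
  B[11] = 0 XOR 1 = 1
  B[12] = 1 XOR 1 = 0
  B[13] = 0 XOR 0 = 0
  B[14] = 0 XOR 1 = 1
= 111110000001001 (31753 decimal)


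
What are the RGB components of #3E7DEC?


Hex: #3E7DEC
R = 3E₁₆ = 62
G = 7D₁₆ = 125
B = EC₁₆ = 236
= RGB(62, 125, 236)


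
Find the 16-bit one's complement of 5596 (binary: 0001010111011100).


Original: 0001010111011100
Invert all bits:
  bit 0: 0 → 1
  bit 1: 0 → 1
  bit 2: 0 → 1
  bit 3: 1 → 0
  bit 4: 0 → 1
  bit 5: 1 → 0
  bit 6: 0 → 1
  bit 7: 1 → 0
  bit 8: 1 → 0
  bit 9: 1 → 0
  bit 10: 0 → 1
  bit 11: 1 → 0
  bit 12: 1 → 0
  bit 13: 1 → 0
  bit 14: 0 → 1
  bit 15: 0 → 1
= 1110101000100011


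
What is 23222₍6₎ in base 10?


Positional values (base 6):
  2 × 6^0 = 2 × 1 = 2
  2 × 6^1 = 2 × 6 = 12
  2 × 6^2 = 2 × 36 = 72
  3 × 6^3 = 3 × 216 = 648
  2 × 6^4 = 2 × 1296 = 2592
Sum = 2 + 12 + 72 + 648 + 2592
= 3326


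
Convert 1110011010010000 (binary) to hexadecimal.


Group into 4-bit nibbles: 1110011010010000
  1110 = E
  0110 = 6
  1001 = 9
  0000 = 0
= 0xE690


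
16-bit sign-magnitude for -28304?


Sign bit: 1 (negative)
Magnitude: 28304 = 110111010010000
= 1110111010010000


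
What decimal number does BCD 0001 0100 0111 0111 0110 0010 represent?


Each 4-bit group → digit:
  0001 → 1
  0100 → 4
  0111 → 7
  0111 → 7
  0110 → 6
  0010 → 2
= 147762


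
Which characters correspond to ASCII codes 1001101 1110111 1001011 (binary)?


Codes (binary): 1001101 1110111 1001011
Per-code ASCII lookup:
  1001101 = 77  (range 65-90: uppercase, 77 - 65 = 12) → 'M'
  1110111 = 119  (range 97-122: lowercase, 119 - 97 = 22) → 'w'
  1001011 = 75  (range 65-90: uppercase, 75 - 65 = 10) → 'K'
= 'MwK'


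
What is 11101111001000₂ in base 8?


Group into 3-bit groups: 011101111001000
  011 = 3
  101 = 5
  111 = 7
  001 = 1
  000 = 0
= 0o35710


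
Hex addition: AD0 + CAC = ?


Align and add column by column (LSB to MSB, each column mod 16 with carry):
  0AD0
+ 0CAC
  ----
  col 0: 0(0) + C(12) + 0 (carry in) = 12 → C(12), carry out 0
  col 1: D(13) + A(10) + 0 (carry in) = 23 → 7(7), carry out 1
  col 2: A(10) + C(12) + 1 (carry in) = 23 → 7(7), carry out 1
  col 3: 0(0) + 0(0) + 1 (carry in) = 1 → 1(1), carry out 0
Reading digits MSB→LSB: 177C
Strip leading zeros: 177C
= 0x177C


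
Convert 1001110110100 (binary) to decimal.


Positional values:
Bit 2: 1 × 2^2 = 4
Bit 4: 1 × 2^4 = 16
Bit 5: 1 × 2^5 = 32
Bit 7: 1 × 2^7 = 128
Bit 8: 1 × 2^8 = 256
Bit 9: 1 × 2^9 = 512
Bit 12: 1 × 2^12 = 4096
Sum = 4 + 16 + 32 + 128 + 256 + 512 + 4096
= 5044


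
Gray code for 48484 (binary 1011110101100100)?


Binary: 1011110101100100
Gray code: G = B XOR (B >> 1)
B >> 1 = 0101111010110010
1011110101100100 XOR 0101111010110010:
  1 XOR 0 = 1
  0 XOR 1 = 1
  1 XOR 0 = 1
  1 XOR 1 = 0
  1 XOR 1 = 0
  1 XOR 1 = 0
  0 XOR 1 = 1
  1 XOR 0 = 1
  0 XOR 1 = 1
  1 XOR 0 = 1
  1 XOR 1 = 0
  0 XOR 1 = 1
  0 XOR 0 = 0
  1 XOR 0 = 1
  0 XOR 1 = 1
  0 XOR 0 = 0
= 1110001111010110


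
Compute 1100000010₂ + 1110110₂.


Align and add column by column (LSB to MSB, carry propagating):
  01100000010
+ 00001110110
  -----------
  col 0: 0 + 0 + 0 (carry in) = 0 → bit 0, carry out 0
  col 1: 1 + 1 + 0 (carry in) = 2 → bit 0, carry out 1
  col 2: 0 + 1 + 1 (carry in) = 2 → bit 0, carry out 1
  col 3: 0 + 0 + 1 (carry in) = 1 → bit 1, carry out 0
  col 4: 0 + 1 + 0 (carry in) = 1 → bit 1, carry out 0
  col 5: 0 + 1 + 0 (carry in) = 1 → bit 1, carry out 0
  col 6: 0 + 1 + 0 (carry in) = 1 → bit 1, carry out 0
  col 7: 0 + 0 + 0 (carry in) = 0 → bit 0, carry out 0
  col 8: 1 + 0 + 0 (carry in) = 1 → bit 1, carry out 0
  col 9: 1 + 0 + 0 (carry in) = 1 → bit 1, carry out 0
  col 10: 0 + 0 + 0 (carry in) = 0 → bit 0, carry out 0
Reading bits MSB→LSB: 01101111000
Strip leading zeros: 1101111000
= 1101111000


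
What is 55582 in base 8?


Divide by 8 repeatedly:
55582 ÷ 8 = 6947 remainder 6
6947 ÷ 8 = 868 remainder 3
868 ÷ 8 = 108 remainder 4
108 ÷ 8 = 13 remainder 4
13 ÷ 8 = 1 remainder 5
1 ÷ 8 = 0 remainder 1
Reading remainders bottom-up:
= 0o154436


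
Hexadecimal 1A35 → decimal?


Positional values:
Position 0: 5 × 16^0 = 5 × 1 = 5
Position 1: 3 × 16^1 = 3 × 16 = 48
Position 2: A × 16^2 = 10 × 256 = 2560
Position 3: 1 × 16^3 = 1 × 4096 = 4096
Sum = 5 + 48 + 2560 + 4096
= 6709


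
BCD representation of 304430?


Each digit → 4-bit binary:
  3 → 0011
  0 → 0000
  4 → 0100
  4 → 0100
  3 → 0011
  0 → 0000
= 0011 0000 0100 0100 0011 0000


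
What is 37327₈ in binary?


Each octal digit → 3 binary bits:
  3 = 011
  7 = 111
  3 = 011
  2 = 010
  7 = 111
Concatenate: 011 111 011 010 111
= 011111011010111


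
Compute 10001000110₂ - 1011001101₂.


Align and subtract column by column (LSB to MSB, borrowing when needed):
  10001000110
- 01011001101
  -----------
  col 0: (0 - 0 borrow-in) - 1 → borrow from next column: (0+2) - 1 = 1, borrow out 1
  col 1: (1 - 1 borrow-in) - 0 → 0 - 0 = 0, borrow out 0
  col 2: (1 - 0 borrow-in) - 1 → 1 - 1 = 0, borrow out 0
  col 3: (0 - 0 borrow-in) - 1 → borrow from next column: (0+2) - 1 = 1, borrow out 1
  col 4: (0 - 1 borrow-in) - 0 → borrow from next column: (-1+2) - 0 = 1, borrow out 1
  col 5: (0 - 1 borrow-in) - 0 → borrow from next column: (-1+2) - 0 = 1, borrow out 1
  col 6: (1 - 1 borrow-in) - 1 → borrow from next column: (0+2) - 1 = 1, borrow out 1
  col 7: (0 - 1 borrow-in) - 1 → borrow from next column: (-1+2) - 1 = 0, borrow out 1
  col 8: (0 - 1 borrow-in) - 0 → borrow from next column: (-1+2) - 0 = 1, borrow out 1
  col 9: (0 - 1 borrow-in) - 1 → borrow from next column: (-1+2) - 1 = 0, borrow out 1
  col 10: (1 - 1 borrow-in) - 0 → 0 - 0 = 0, borrow out 0
Reading bits MSB→LSB: 00101111001
Strip leading zeros: 101111001
= 101111001


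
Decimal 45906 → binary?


Divide by 2 repeatedly:
45906 ÷ 2 = 22953 remainder 0
22953 ÷ 2 = 11476 remainder 1
11476 ÷ 2 = 5738 remainder 0
5738 ÷ 2 = 2869 remainder 0
2869 ÷ 2 = 1434 remainder 1
1434 ÷ 2 = 717 remainder 0
717 ÷ 2 = 358 remainder 1
358 ÷ 2 = 179 remainder 0
179 ÷ 2 = 89 remainder 1
89 ÷ 2 = 44 remainder 1
44 ÷ 2 = 22 remainder 0
22 ÷ 2 = 11 remainder 0
11 ÷ 2 = 5 remainder 1
5 ÷ 2 = 2 remainder 1
2 ÷ 2 = 1 remainder 0
1 ÷ 2 = 0 remainder 1
Reading remainders bottom-up:
= 1011001101010010


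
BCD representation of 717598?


Each digit → 4-bit binary:
  7 → 0111
  1 → 0001
  7 → 0111
  5 → 0101
  9 → 1001
  8 → 1000
= 0111 0001 0111 0101 1001 1000


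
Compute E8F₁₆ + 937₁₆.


Align and add column by column (LSB to MSB, each column mod 16 with carry):
  0E8F
+ 0937
  ----
  col 0: F(15) + 7(7) + 0 (carry in) = 22 → 6(6), carry out 1
  col 1: 8(8) + 3(3) + 1 (carry in) = 12 → C(12), carry out 0
  col 2: E(14) + 9(9) + 0 (carry in) = 23 → 7(7), carry out 1
  col 3: 0(0) + 0(0) + 1 (carry in) = 1 → 1(1), carry out 0
Reading digits MSB→LSB: 17C6
Strip leading zeros: 17C6
= 0x17C6


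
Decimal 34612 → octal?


Divide by 8 repeatedly:
34612 ÷ 8 = 4326 remainder 4
4326 ÷ 8 = 540 remainder 6
540 ÷ 8 = 67 remainder 4
67 ÷ 8 = 8 remainder 3
8 ÷ 8 = 1 remainder 0
1 ÷ 8 = 0 remainder 1
Reading remainders bottom-up:
= 0o103464


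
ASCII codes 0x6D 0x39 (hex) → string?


Codes (hex): 0x6D 0x39
Per-code ASCII lookup:
  0x6D = 109  (range 97-122: lowercase, 109 - 97 = 12) → 'm'
  0x39 = 57  (range 48-57: digits, 57 - 48 = 9) → '9'
= 'm9'


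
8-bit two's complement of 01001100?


Original: 01001100
Step 1 - Invert all bits: 10110011
Step 2 - Add 1: 10110011 + 1
= 10110100 (represents -76)


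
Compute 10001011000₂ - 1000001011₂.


Align and subtract column by column (LSB to MSB, borrowing when needed):
  10001011000
- 01000001011
  -----------
  col 0: (0 - 0 borrow-in) - 1 → borrow from next column: (0+2) - 1 = 1, borrow out 1
  col 1: (0 - 1 borrow-in) - 1 → borrow from next column: (-1+2) - 1 = 0, borrow out 1
  col 2: (0 - 1 borrow-in) - 0 → borrow from next column: (-1+2) - 0 = 1, borrow out 1
  col 3: (1 - 1 borrow-in) - 1 → borrow from next column: (0+2) - 1 = 1, borrow out 1
  col 4: (1 - 1 borrow-in) - 0 → 0 - 0 = 0, borrow out 0
  col 5: (0 - 0 borrow-in) - 0 → 0 - 0 = 0, borrow out 0
  col 6: (1 - 0 borrow-in) - 0 → 1 - 0 = 1, borrow out 0
  col 7: (0 - 0 borrow-in) - 0 → 0 - 0 = 0, borrow out 0
  col 8: (0 - 0 borrow-in) - 0 → 0 - 0 = 0, borrow out 0
  col 9: (0 - 0 borrow-in) - 1 → borrow from next column: (0+2) - 1 = 1, borrow out 1
  col 10: (1 - 1 borrow-in) - 0 → 0 - 0 = 0, borrow out 0
Reading bits MSB→LSB: 01001001101
Strip leading zeros: 1001001101
= 1001001101
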